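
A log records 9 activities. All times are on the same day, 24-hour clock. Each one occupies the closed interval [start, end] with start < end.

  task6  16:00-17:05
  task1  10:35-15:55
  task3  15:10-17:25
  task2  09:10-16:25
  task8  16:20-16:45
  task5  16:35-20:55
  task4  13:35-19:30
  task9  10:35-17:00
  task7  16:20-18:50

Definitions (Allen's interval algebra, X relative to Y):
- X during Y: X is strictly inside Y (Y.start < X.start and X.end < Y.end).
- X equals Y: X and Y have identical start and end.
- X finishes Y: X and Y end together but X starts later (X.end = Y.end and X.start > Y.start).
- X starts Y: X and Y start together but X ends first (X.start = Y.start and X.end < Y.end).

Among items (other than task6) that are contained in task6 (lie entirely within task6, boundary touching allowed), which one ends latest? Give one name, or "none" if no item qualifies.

task8

Target task6 = [16:00, 17:05].
task1 [10:35, 15:55] → before → excluded.
task2 [09:10, 16:25] → overlaps → excluded.
task3 [15:10, 17:25] → contains → excluded.
task4 [13:35, 19:30] → contains → excluded.
task5 [16:35, 20:55] → overlapped-by → excluded.
task7 [16:20, 18:50] → overlapped-by → excluded.
task8 [16:20, 16:45] → during → candidate.
task9 [10:35, 17:00] → overlaps → excluded.
Among candidates, latest end is 16:45 → task8.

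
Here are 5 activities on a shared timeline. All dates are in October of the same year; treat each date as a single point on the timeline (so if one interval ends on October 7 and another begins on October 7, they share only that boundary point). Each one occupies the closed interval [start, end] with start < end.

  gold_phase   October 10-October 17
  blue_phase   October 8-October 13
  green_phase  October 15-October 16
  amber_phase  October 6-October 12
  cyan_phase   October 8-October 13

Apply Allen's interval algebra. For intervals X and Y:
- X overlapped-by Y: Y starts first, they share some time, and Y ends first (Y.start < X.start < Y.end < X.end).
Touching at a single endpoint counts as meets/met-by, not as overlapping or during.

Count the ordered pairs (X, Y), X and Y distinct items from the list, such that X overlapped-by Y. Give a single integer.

5

Checking all 20 ordered pairs for relation 'overlapped-by'; matching pairs in alphabetical order:
(blue_phase, amber_phase): blue_phase overlapped-by amber_phase ✓
(cyan_phase, amber_phase): cyan_phase overlapped-by amber_phase ✓
(gold_phase, amber_phase): gold_phase overlapped-by amber_phase ✓
(gold_phase, blue_phase): gold_phase overlapped-by blue_phase ✓
(gold_phase, cyan_phase): gold_phase overlapped-by cyan_phase ✓
Count: 5.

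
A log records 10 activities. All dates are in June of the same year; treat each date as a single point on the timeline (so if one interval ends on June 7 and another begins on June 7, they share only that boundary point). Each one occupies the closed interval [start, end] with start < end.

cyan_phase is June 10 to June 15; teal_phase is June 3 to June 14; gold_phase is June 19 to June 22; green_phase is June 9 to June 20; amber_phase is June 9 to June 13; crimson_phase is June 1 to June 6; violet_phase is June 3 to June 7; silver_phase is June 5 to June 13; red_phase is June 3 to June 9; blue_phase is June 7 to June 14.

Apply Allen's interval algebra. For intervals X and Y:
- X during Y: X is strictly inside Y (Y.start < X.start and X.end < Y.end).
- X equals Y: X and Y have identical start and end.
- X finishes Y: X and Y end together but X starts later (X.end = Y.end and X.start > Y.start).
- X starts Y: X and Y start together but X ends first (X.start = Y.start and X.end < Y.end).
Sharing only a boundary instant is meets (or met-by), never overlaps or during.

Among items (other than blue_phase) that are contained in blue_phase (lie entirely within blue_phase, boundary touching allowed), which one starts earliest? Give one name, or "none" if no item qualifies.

amber_phase

Target blue_phase = [June 7, June 14].
amber_phase [June 9, June 13] → during → candidate.
crimson_phase [June 1, June 6] → before → excluded.
cyan_phase [June 10, June 15] → overlapped-by → excluded.
gold_phase [June 19, June 22] → after → excluded.
green_phase [June 9, June 20] → overlapped-by → excluded.
red_phase [June 3, June 9] → overlaps → excluded.
silver_phase [June 5, June 13] → overlaps → excluded.
teal_phase [June 3, June 14] → finished-by → excluded.
violet_phase [June 3, June 7] → meets → excluded.
Among candidates, earliest start is June 9 → amber_phase.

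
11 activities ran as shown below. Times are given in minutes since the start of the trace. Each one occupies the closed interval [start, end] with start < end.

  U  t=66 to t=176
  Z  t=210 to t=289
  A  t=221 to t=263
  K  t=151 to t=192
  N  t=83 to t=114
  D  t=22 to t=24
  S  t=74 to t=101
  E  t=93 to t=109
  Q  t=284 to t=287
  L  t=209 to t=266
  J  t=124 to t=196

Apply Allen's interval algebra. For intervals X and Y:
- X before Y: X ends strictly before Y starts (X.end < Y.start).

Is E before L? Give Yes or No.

Yes

E = [t=93, t=109], L = [t=209, t=266].
Actual relation of E to L: before.
Asked whether 'before' holds → Yes.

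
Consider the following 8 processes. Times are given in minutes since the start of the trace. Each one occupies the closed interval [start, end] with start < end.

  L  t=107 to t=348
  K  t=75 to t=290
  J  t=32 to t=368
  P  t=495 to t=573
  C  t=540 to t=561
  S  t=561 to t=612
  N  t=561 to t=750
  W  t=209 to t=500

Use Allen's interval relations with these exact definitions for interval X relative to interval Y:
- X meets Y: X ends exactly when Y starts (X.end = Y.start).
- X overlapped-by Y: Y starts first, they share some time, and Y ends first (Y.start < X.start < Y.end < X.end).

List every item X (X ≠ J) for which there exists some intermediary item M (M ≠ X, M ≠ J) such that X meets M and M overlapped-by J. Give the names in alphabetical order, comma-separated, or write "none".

Target J = [t=32, t=368].
Intermediaries M with M overlapped-by J: W.
Via W — items with X meets W: none.
Union: none.

none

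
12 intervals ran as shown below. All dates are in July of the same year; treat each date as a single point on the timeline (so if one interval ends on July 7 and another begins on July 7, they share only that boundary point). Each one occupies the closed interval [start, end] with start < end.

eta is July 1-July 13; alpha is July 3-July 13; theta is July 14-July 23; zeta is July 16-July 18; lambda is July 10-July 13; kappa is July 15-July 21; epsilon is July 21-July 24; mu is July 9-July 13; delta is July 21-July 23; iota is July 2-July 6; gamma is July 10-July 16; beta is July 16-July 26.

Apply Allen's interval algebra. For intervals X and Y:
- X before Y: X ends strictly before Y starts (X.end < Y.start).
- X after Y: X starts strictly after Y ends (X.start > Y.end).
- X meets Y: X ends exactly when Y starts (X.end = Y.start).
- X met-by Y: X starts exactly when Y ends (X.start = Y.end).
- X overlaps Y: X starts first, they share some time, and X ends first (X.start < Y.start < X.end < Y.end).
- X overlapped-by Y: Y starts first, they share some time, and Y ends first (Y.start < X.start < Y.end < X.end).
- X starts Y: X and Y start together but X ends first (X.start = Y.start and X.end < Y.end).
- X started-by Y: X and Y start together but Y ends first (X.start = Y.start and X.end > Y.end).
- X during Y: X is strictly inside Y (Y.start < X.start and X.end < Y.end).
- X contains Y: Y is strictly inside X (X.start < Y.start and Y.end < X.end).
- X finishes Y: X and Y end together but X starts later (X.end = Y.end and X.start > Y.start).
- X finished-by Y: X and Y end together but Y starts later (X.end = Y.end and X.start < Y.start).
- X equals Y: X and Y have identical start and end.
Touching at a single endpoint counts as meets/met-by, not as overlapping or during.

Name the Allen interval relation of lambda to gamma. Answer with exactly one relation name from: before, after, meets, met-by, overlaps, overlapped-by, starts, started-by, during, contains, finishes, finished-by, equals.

starts

lambda = [July 10, July 13]; gamma = [July 10, July 16].
Compare endpoints: lambda.start = gamma.start, lambda.start < gamma.end, lambda.end > gamma.start, lambda.end < gamma.end.
That pattern is 'starts'.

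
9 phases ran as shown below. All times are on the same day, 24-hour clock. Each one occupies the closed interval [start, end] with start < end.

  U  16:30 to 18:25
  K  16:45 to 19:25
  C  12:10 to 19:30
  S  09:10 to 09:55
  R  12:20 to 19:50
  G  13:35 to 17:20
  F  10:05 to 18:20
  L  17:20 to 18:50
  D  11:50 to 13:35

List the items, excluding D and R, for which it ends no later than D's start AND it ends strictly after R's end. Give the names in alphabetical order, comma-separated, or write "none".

Conditions: its end is no later than D's start (X.end <= 11:50) AND its end is strictly after R's end (X.end > 19:50).
C: end 19:30 <= 11:50? ✗; end 19:30 > 19:50? ✗ → no.
F: end 18:20 <= 11:50? ✗; end 18:20 > 19:50? ✗ → no.
G: end 17:20 <= 11:50? ✗; end 17:20 > 19:50? ✗ → no.
K: end 19:25 <= 11:50? ✗; end 19:25 > 19:50? ✗ → no.
L: end 18:50 <= 11:50? ✗; end 18:50 > 19:50? ✗ → no.
S: end 09:55 <= 11:50? ✓; end 09:55 > 19:50? ✗ → no.
U: end 18:25 <= 11:50? ✗; end 18:25 > 19:50? ✗ → no.
Result: none.

none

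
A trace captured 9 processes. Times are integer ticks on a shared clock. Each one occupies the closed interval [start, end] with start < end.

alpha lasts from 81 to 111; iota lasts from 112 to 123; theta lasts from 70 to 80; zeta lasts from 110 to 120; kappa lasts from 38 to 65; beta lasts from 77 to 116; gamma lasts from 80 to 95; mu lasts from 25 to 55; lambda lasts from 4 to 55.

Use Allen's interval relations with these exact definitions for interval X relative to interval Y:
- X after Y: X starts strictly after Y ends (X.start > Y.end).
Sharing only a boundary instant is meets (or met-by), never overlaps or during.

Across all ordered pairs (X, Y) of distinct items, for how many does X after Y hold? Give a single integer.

24

Checking all 72 ordered pairs for relation 'after'; matching pairs in alphabetical order:
(alpha, kappa): alpha after kappa ✓
(alpha, lambda): alpha after lambda ✓
(alpha, mu): alpha after mu ✓
(alpha, theta): alpha after theta ✓
(beta, kappa): beta after kappa ✓
(beta, lambda): beta after lambda ✓
(beta, mu): beta after mu ✓
(gamma, kappa): gamma after kappa ✓
(gamma, lambda): gamma after lambda ✓
(gamma, mu): gamma after mu ✓
(iota, alpha): iota after alpha ✓
(iota, gamma): iota after gamma ✓
(iota, kappa): iota after kappa ✓
(iota, lambda): iota after lambda ✓
(iota, mu): iota after mu ✓
(iota, theta): iota after theta ✓
(theta, kappa): theta after kappa ✓
(theta, lambda): theta after lambda ✓
(theta, mu): theta after mu ✓
(zeta, gamma): zeta after gamma ✓
(zeta, kappa): zeta after kappa ✓
(zeta, lambda): zeta after lambda ✓
(zeta, mu): zeta after mu ✓
(zeta, theta): zeta after theta ✓
Count: 24.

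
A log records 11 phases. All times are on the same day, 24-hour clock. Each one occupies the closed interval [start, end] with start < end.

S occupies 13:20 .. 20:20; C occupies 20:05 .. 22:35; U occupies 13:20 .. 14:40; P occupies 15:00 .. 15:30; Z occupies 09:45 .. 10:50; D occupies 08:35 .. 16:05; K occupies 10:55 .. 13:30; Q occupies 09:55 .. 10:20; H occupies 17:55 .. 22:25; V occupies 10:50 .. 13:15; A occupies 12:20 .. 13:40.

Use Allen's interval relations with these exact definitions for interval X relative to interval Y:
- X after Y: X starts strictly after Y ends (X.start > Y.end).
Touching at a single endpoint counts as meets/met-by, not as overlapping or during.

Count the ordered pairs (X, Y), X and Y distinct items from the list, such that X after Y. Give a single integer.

33

Checking all 110 ordered pairs for relation 'after'; matching pairs in alphabetical order:
(A, Q): A after Q ✓
(A, Z): A after Z ✓
(C, A): C after A ✓
(C, D): C after D ✓
(C, K): C after K ✓
(C, P): C after P ✓
(C, Q): C after Q ✓
(C, U): C after U ✓
(C, V): C after V ✓
(C, Z): C after Z ✓
(H, A): H after A ✓
(H, D): H after D ✓
(H, K): H after K ✓
(H, P): H after P ✓
(H, Q): H after Q ✓
(H, U): H after U ✓
(H, V): H after V ✓
(H, Z): H after Z ✓
(K, Q): K after Q ✓
(K, Z): K after Z ✓
(P, A): P after A ✓
(P, K): P after K ✓
(P, Q): P after Q ✓
(P, U): P after U ✓
... plus 9 further pairs not listed.
Count: 33.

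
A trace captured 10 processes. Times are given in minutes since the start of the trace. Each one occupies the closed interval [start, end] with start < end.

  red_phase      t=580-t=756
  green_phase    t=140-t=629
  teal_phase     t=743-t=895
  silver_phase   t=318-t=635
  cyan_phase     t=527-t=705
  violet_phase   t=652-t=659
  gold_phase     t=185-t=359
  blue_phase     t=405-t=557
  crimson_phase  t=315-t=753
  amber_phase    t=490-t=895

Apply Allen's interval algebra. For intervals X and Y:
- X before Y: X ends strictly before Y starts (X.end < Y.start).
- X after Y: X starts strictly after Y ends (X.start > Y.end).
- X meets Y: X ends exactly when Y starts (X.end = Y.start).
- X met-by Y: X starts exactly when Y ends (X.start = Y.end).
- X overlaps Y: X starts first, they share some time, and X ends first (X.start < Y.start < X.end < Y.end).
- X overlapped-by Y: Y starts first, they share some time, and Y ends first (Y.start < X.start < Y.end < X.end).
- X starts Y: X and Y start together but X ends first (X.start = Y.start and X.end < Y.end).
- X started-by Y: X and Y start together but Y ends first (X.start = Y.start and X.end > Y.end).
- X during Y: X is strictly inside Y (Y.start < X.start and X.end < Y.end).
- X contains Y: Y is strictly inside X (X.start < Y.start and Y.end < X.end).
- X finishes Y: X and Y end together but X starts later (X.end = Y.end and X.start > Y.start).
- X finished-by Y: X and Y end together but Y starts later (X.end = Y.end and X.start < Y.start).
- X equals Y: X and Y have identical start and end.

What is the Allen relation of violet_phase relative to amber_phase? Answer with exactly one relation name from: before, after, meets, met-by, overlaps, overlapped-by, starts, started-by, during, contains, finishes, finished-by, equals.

violet_phase = [t=652, t=659]; amber_phase = [t=490, t=895].
Compare endpoints: violet_phase.start > amber_phase.start, violet_phase.start < amber_phase.end, violet_phase.end > amber_phase.start, violet_phase.end < amber_phase.end.
That pattern is 'during'.

during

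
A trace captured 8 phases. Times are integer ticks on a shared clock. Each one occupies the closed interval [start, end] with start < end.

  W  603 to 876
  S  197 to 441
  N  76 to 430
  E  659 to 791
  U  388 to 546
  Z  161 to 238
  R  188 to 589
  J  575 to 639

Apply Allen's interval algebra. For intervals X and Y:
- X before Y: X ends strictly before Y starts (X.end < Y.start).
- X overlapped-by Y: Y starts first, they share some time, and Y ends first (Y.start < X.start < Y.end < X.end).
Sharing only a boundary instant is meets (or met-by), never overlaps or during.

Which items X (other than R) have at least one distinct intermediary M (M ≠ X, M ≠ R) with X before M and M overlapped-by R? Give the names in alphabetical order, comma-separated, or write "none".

Target R = [188, 589].
Intermediaries M with M overlapped-by R: J.
Via J — items with X before J: N, S, U, Z.
Union: N, S, U, Z.

N, S, U, Z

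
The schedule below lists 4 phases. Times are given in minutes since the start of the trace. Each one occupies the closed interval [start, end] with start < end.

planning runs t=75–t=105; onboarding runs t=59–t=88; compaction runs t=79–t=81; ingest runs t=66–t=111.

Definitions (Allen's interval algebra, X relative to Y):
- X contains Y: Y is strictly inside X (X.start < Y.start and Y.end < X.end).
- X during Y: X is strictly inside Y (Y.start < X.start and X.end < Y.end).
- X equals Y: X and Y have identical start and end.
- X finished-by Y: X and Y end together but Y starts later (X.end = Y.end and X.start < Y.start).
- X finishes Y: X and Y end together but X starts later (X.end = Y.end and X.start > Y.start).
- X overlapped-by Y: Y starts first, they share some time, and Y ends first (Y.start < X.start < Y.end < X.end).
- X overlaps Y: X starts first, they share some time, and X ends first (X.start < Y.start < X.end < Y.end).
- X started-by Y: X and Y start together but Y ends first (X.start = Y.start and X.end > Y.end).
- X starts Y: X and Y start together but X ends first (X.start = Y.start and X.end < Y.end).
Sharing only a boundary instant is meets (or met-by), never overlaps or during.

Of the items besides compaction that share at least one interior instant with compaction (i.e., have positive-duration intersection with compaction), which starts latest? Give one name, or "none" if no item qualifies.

planning

Target compaction = [t=79, t=81].
ingest [t=66, t=111] → contains → candidate.
onboarding [t=59, t=88] → contains → candidate.
planning [t=75, t=105] → contains → candidate.
Among candidates, latest start is t=75 → planning.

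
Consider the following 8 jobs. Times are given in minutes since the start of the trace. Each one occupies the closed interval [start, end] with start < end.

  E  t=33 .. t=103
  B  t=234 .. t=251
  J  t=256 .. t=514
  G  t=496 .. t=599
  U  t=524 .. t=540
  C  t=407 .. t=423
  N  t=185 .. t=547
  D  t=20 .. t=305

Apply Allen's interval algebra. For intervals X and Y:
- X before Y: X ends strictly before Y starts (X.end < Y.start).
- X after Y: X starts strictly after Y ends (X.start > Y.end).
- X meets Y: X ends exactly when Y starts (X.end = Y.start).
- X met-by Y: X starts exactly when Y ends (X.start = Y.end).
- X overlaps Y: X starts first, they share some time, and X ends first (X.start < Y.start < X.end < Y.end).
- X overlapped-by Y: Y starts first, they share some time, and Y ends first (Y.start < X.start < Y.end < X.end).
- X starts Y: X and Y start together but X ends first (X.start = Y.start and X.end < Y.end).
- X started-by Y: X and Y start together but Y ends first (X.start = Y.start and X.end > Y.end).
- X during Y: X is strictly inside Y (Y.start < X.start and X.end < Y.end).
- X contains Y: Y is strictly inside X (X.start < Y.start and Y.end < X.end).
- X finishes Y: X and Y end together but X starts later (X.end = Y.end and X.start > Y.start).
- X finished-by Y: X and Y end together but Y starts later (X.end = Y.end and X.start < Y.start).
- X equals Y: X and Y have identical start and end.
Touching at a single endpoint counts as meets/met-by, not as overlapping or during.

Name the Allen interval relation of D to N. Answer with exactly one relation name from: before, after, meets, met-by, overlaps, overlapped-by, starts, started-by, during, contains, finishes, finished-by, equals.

D = [t=20, t=305]; N = [t=185, t=547].
Compare endpoints: D.start < N.start, D.start < N.end, D.end > N.start, D.end < N.end.
That pattern is 'overlaps'.

overlaps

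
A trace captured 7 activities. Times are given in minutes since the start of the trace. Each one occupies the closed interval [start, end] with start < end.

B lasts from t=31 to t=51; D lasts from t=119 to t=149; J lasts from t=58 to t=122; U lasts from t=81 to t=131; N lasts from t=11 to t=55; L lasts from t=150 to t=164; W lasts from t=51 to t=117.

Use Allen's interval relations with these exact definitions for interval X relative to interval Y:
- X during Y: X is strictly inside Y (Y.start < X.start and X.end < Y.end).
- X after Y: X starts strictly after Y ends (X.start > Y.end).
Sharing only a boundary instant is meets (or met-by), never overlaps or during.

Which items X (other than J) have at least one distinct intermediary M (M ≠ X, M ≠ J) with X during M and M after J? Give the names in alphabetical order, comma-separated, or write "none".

none

Target J = [t=58, t=122].
Intermediaries M with M after J: L.
Via L — items with X during L: none.
Union: none.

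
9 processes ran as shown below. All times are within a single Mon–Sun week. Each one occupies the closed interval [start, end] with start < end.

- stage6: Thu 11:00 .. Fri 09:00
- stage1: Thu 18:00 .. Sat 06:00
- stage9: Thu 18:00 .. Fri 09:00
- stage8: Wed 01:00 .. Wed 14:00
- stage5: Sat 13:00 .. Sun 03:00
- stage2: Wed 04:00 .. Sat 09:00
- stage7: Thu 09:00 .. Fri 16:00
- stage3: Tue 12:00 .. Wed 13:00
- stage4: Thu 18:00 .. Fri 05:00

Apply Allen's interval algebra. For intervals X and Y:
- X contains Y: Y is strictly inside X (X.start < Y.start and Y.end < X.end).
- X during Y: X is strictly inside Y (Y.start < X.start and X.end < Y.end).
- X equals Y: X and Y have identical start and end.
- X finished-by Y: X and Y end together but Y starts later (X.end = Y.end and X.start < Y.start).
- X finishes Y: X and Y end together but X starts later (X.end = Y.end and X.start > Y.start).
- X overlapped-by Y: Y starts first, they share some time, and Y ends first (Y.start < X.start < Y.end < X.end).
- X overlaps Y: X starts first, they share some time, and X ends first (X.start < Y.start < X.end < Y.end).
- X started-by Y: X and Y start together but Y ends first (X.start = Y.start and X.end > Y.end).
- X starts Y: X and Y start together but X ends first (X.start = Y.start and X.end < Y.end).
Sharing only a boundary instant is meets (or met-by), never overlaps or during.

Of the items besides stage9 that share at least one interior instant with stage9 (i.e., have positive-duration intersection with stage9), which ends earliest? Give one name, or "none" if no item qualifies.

stage4

Target stage9 = [Thu 18:00, Fri 09:00].
stage1 [Thu 18:00, Sat 06:00] → started-by → candidate.
stage2 [Wed 04:00, Sat 09:00] → contains → candidate.
stage3 [Tue 12:00, Wed 13:00] → before → excluded.
stage4 [Thu 18:00, Fri 05:00] → starts → candidate.
stage5 [Sat 13:00, Sun 03:00] → after → excluded.
stage6 [Thu 11:00, Fri 09:00] → finished-by → candidate.
stage7 [Thu 09:00, Fri 16:00] → contains → candidate.
stage8 [Wed 01:00, Wed 14:00] → before → excluded.
Among candidates, earliest end is Fri 05:00 → stage4.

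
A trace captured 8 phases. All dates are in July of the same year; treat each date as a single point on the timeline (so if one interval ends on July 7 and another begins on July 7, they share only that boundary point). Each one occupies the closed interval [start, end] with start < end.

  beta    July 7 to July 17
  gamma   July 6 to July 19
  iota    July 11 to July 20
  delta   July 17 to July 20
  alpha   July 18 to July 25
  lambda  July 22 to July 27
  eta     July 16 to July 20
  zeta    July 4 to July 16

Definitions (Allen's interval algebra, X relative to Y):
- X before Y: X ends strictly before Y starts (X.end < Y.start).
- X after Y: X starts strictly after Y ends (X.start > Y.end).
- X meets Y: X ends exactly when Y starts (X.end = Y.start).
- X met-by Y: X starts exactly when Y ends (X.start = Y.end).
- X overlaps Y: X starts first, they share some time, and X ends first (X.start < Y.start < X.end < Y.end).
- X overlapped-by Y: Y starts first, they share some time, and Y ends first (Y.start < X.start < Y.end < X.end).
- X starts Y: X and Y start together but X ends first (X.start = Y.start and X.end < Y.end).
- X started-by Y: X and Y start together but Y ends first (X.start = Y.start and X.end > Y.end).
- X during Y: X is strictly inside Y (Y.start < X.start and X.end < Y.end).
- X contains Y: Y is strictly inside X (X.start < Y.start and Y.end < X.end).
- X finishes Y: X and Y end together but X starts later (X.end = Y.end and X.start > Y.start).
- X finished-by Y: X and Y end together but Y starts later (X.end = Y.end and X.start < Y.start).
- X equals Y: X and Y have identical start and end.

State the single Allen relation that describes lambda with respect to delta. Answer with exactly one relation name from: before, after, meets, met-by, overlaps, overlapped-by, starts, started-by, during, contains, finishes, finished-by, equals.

after

lambda = [July 22, July 27]; delta = [July 17, July 20].
Compare endpoints: lambda.start > delta.start, lambda.start > delta.end, lambda.end > delta.start, lambda.end > delta.end.
That pattern is 'after'.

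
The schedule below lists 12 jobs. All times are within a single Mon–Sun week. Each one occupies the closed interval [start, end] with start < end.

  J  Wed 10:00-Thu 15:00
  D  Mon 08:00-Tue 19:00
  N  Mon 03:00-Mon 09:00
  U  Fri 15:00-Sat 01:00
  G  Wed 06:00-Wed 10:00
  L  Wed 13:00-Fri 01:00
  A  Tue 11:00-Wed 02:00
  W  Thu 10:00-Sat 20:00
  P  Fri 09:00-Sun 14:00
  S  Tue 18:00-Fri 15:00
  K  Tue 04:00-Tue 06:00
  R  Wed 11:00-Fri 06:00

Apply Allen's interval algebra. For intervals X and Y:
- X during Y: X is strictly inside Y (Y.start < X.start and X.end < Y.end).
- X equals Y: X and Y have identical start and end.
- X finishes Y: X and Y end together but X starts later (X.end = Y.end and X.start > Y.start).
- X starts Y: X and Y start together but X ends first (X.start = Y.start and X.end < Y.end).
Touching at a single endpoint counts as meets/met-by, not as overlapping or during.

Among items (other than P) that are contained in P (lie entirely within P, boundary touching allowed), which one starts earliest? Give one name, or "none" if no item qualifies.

Target P = [Fri 09:00, Sun 14:00].
A [Tue 11:00, Wed 02:00] → before → excluded.
D [Mon 08:00, Tue 19:00] → before → excluded.
G [Wed 06:00, Wed 10:00] → before → excluded.
J [Wed 10:00, Thu 15:00] → before → excluded.
K [Tue 04:00, Tue 06:00] → before → excluded.
L [Wed 13:00, Fri 01:00] → before → excluded.
N [Mon 03:00, Mon 09:00] → before → excluded.
R [Wed 11:00, Fri 06:00] → before → excluded.
S [Tue 18:00, Fri 15:00] → overlaps → excluded.
U [Fri 15:00, Sat 01:00] → during → candidate.
W [Thu 10:00, Sat 20:00] → overlaps → excluded.
Among candidates, earliest start is Fri 15:00 → U.

U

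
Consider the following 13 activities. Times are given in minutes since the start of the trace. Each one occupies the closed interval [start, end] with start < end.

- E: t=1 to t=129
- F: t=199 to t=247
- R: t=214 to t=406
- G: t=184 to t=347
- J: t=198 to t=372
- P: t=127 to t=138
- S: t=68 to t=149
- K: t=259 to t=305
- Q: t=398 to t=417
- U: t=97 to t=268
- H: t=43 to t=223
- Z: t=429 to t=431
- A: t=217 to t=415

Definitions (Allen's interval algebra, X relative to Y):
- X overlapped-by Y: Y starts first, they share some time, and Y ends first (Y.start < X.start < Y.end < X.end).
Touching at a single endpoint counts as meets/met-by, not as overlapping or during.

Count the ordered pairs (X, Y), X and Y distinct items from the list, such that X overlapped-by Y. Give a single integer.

Checking all 156 ordered pairs for relation 'overlapped-by'; matching pairs in alphabetical order:
(A, F): A overlapped-by F ✓
(A, G): A overlapped-by G ✓
(A, H): A overlapped-by H ✓
(A, J): A overlapped-by J ✓
(A, R): A overlapped-by R ✓
(A, U): A overlapped-by U ✓
(F, H): F overlapped-by H ✓
(G, H): G overlapped-by H ✓
(G, U): G overlapped-by U ✓
(H, E): H overlapped-by E ✓
(J, G): J overlapped-by G ✓
(J, H): J overlapped-by H ✓
(J, U): J overlapped-by U ✓
(K, U): K overlapped-by U ✓
(P, E): P overlapped-by E ✓
(Q, A): Q overlapped-by A ✓
(Q, R): Q overlapped-by R ✓
(R, F): R overlapped-by F ✓
(R, G): R overlapped-by G ✓
(R, H): R overlapped-by H ✓
(R, J): R overlapped-by J ✓
(R, U): R overlapped-by U ✓
(S, E): S overlapped-by E ✓
(U, E): U overlapped-by E ✓
... plus 2 further pairs not listed.
Count: 26.

26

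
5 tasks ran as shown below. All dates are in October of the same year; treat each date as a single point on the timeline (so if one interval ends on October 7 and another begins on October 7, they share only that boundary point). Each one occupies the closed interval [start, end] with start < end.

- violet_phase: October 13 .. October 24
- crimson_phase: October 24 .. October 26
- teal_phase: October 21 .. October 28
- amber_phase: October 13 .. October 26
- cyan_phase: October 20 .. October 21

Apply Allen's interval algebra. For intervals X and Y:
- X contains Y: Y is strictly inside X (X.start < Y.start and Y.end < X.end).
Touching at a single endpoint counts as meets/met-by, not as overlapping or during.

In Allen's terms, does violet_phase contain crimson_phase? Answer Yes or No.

violet_phase = [October 13, October 24], crimson_phase = [October 24, October 26].
Actual relation of violet_phase to crimson_phase: meets.
Asked whether 'contains' holds → No.

No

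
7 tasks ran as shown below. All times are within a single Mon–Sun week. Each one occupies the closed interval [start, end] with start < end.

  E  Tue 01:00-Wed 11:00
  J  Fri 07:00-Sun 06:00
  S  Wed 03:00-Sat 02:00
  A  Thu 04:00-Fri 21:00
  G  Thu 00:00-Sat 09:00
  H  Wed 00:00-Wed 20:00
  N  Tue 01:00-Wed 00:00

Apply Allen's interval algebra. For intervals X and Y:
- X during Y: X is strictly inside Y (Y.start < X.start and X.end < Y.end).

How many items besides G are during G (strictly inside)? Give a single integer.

1

Target G = [Thu 00:00, Sat 09:00].
A [Thu 04:00, Fri 21:00] → during → counts.
E [Tue 01:00, Wed 11:00] → before → no.
H [Wed 00:00, Wed 20:00] → before → no.
J [Fri 07:00, Sun 06:00] → overlapped-by → no.
N [Tue 01:00, Wed 00:00] → before → no.
S [Wed 03:00, Sat 02:00] → overlaps → no.
Total: 1.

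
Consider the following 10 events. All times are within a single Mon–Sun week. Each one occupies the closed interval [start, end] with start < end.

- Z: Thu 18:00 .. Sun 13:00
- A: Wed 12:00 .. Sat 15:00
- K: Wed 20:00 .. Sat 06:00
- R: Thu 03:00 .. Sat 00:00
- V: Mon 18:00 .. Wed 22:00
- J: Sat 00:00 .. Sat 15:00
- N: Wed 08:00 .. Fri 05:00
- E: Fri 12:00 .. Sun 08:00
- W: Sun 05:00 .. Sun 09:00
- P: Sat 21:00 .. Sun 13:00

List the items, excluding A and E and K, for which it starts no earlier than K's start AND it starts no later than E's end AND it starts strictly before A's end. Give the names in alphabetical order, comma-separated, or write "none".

Conditions: its start is no earlier than K's start (X.start >= Wed 20:00) AND its start is no later than E's end (X.start <= Sun 08:00) AND its start is strictly before A's end (X.start < Sat 15:00).
J: start Sat 00:00 >= Wed 20:00? ✓; start Sat 00:00 <= Sun 08:00? ✓; start Sat 00:00 < Sat 15:00? ✓ → yes.
N: start Wed 08:00 >= Wed 20:00? ✗; start Wed 08:00 <= Sun 08:00? ✓; start Wed 08:00 < Sat 15:00? ✓ → no.
P: start Sat 21:00 >= Wed 20:00? ✓; start Sat 21:00 <= Sun 08:00? ✓; start Sat 21:00 < Sat 15:00? ✗ → no.
R: start Thu 03:00 >= Wed 20:00? ✓; start Thu 03:00 <= Sun 08:00? ✓; start Thu 03:00 < Sat 15:00? ✓ → yes.
V: start Mon 18:00 >= Wed 20:00? ✗; start Mon 18:00 <= Sun 08:00? ✓; start Mon 18:00 < Sat 15:00? ✓ → no.
W: start Sun 05:00 >= Wed 20:00? ✓; start Sun 05:00 <= Sun 08:00? ✓; start Sun 05:00 < Sat 15:00? ✗ → no.
Z: start Thu 18:00 >= Wed 20:00? ✓; start Thu 18:00 <= Sun 08:00? ✓; start Thu 18:00 < Sat 15:00? ✓ → yes.
Result: J, R, Z.

J, R, Z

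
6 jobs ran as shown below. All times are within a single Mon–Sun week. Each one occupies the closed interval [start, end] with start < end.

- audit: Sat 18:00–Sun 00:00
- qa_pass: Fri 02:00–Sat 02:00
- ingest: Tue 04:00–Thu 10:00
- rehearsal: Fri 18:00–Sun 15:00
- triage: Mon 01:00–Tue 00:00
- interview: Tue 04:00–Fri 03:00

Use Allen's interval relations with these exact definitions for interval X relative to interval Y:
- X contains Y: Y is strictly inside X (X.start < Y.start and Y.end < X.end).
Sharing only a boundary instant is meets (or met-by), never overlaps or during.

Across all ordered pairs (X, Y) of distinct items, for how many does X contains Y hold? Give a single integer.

Checking all 30 ordered pairs for relation 'contains'; matching pairs in alphabetical order:
(rehearsal, audit): rehearsal contains audit ✓
Count: 1.

1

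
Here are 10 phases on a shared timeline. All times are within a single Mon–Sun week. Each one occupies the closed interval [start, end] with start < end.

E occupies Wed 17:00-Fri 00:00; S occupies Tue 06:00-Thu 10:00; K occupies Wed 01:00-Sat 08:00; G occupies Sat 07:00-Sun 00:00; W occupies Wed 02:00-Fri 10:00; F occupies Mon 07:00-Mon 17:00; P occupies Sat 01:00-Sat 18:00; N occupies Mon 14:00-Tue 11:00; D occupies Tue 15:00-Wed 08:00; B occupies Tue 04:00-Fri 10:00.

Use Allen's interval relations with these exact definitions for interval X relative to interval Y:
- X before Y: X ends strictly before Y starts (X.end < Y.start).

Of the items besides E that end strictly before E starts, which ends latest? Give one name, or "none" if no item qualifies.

Target E = [Wed 17:00, Fri 00:00].
B [Tue 04:00, Fri 10:00] → contains → excluded.
D [Tue 15:00, Wed 08:00] → before → candidate.
F [Mon 07:00, Mon 17:00] → before → candidate.
G [Sat 07:00, Sun 00:00] → after → excluded.
K [Wed 01:00, Sat 08:00] → contains → excluded.
N [Mon 14:00, Tue 11:00] → before → candidate.
P [Sat 01:00, Sat 18:00] → after → excluded.
S [Tue 06:00, Thu 10:00] → overlaps → excluded.
W [Wed 02:00, Fri 10:00] → contains → excluded.
Among candidates, latest end is Wed 08:00 → D.

D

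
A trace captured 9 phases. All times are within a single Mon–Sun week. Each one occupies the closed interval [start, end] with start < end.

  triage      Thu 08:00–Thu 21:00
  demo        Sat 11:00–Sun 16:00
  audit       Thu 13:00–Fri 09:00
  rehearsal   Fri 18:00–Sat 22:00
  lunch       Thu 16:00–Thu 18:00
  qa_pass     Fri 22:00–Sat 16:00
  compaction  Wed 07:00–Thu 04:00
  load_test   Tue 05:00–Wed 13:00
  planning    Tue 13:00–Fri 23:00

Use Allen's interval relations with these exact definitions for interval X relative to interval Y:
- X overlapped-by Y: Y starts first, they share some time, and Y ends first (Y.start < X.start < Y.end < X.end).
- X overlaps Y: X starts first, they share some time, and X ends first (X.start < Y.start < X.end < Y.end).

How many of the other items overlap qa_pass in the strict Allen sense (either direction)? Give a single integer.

Target qa_pass = [Fri 22:00, Sat 16:00].
audit [Thu 13:00, Fri 09:00] → before → no.
compaction [Wed 07:00, Thu 04:00] → before → no.
demo [Sat 11:00, Sun 16:00] → overlapped-by → counts.
load_test [Tue 05:00, Wed 13:00] → before → no.
lunch [Thu 16:00, Thu 18:00] → before → no.
planning [Tue 13:00, Fri 23:00] → overlaps → counts.
rehearsal [Fri 18:00, Sat 22:00] → contains → no.
triage [Thu 08:00, Thu 21:00] → before → no.
Total: 2.

2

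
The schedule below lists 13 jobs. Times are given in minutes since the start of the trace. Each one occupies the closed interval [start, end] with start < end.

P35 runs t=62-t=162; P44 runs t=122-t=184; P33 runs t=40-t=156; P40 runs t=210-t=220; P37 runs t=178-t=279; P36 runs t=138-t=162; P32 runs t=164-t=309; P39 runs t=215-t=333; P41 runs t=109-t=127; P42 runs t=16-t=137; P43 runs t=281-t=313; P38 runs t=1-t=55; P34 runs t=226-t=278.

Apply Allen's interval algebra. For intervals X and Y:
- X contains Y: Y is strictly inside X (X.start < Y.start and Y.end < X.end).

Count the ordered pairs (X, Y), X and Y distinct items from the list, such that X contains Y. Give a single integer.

Checking all 156 ordered pairs for relation 'contains'; matching pairs in alphabetical order:
(P32, P34): P32 contains P34 ✓
(P32, P37): P32 contains P37 ✓
(P32, P40): P32 contains P40 ✓
(P33, P41): P33 contains P41 ✓
(P35, P41): P35 contains P41 ✓
(P37, P34): P37 contains P34 ✓
(P37, P40): P37 contains P40 ✓
(P39, P34): P39 contains P34 ✓
(P39, P43): P39 contains P43 ✓
(P42, P41): P42 contains P41 ✓
(P44, P36): P44 contains P36 ✓
Count: 11.

11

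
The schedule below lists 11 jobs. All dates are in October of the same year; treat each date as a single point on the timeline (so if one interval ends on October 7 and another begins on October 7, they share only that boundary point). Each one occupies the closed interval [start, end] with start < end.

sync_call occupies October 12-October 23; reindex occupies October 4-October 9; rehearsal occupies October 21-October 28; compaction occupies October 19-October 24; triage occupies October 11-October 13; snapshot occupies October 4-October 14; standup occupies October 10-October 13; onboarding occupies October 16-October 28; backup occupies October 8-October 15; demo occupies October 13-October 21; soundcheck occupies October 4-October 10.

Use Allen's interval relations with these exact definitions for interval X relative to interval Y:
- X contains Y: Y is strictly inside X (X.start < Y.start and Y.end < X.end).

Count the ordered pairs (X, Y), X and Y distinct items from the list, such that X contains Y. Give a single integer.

Checking all 110 ordered pairs for relation 'contains'; matching pairs in alphabetical order:
(backup, standup): backup contains standup ✓
(backup, triage): backup contains triage ✓
(onboarding, compaction): onboarding contains compaction ✓
(snapshot, standup): snapshot contains standup ✓
(snapshot, triage): snapshot contains triage ✓
(sync_call, demo): sync_call contains demo ✓
Count: 6.

6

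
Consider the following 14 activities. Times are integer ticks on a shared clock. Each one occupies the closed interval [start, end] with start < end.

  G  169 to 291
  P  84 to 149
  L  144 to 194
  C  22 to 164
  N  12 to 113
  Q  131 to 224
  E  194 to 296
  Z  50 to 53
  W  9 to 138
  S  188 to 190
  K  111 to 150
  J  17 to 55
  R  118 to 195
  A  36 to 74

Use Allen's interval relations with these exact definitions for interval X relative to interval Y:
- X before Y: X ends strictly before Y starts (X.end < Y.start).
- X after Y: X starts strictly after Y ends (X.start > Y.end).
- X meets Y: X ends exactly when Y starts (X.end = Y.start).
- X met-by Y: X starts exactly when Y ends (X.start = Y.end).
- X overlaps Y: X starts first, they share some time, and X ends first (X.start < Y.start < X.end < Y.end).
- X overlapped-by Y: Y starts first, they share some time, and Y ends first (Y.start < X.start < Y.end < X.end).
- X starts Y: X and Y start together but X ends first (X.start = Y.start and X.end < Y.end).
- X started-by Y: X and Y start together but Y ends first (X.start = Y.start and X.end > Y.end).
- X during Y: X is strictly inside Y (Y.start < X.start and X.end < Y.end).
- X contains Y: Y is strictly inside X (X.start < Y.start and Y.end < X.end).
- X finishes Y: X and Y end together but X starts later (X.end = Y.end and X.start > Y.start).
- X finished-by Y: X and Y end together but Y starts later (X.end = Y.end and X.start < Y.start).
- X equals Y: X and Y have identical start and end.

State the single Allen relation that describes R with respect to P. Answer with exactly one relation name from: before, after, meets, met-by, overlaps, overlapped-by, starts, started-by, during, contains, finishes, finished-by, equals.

overlapped-by

R = [118, 195]; P = [84, 149].
Compare endpoints: R.start > P.start, R.start < P.end, R.end > P.start, R.end > P.end.
That pattern is 'overlapped-by'.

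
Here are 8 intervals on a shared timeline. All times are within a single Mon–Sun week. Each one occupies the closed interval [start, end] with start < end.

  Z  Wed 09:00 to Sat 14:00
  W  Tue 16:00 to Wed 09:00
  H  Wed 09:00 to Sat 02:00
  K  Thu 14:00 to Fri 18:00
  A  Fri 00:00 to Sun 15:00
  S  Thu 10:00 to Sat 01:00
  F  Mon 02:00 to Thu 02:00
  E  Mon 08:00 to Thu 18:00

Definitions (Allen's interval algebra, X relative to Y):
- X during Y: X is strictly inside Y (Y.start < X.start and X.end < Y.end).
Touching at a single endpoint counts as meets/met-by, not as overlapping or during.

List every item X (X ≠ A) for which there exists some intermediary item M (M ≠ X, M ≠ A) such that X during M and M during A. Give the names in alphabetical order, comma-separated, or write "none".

none

Target A = [Fri 00:00, Sun 15:00].
Intermediaries M with M during A: none.
Union: none.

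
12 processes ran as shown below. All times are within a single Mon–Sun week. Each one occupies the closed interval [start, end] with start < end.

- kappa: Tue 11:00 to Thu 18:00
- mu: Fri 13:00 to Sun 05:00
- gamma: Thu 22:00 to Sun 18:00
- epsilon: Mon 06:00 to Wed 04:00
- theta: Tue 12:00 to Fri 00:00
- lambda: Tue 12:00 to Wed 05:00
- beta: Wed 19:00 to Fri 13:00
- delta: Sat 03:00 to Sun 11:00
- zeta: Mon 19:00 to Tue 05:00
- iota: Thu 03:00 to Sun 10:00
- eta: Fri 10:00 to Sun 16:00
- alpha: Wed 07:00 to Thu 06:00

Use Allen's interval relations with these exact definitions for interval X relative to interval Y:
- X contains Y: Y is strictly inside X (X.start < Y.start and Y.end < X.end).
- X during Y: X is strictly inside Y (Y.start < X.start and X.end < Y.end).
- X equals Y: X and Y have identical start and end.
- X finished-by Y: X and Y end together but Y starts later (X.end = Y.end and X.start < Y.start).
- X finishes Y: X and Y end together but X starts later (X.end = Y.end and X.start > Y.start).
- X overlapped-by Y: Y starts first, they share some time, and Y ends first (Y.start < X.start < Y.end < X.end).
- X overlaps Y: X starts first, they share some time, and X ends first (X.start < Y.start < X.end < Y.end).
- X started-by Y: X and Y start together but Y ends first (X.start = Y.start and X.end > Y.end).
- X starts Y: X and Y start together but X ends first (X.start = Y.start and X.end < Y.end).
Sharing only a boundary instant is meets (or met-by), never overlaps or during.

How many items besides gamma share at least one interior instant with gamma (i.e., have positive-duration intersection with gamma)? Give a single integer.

Target gamma = [Thu 22:00, Sun 18:00].
alpha [Wed 07:00, Thu 06:00] → before → no.
beta [Wed 19:00, Fri 13:00] → overlaps → counts.
delta [Sat 03:00, Sun 11:00] → during → counts.
epsilon [Mon 06:00, Wed 04:00] → before → no.
eta [Fri 10:00, Sun 16:00] → during → counts.
iota [Thu 03:00, Sun 10:00] → overlaps → counts.
kappa [Tue 11:00, Thu 18:00] → before → no.
lambda [Tue 12:00, Wed 05:00] → before → no.
mu [Fri 13:00, Sun 05:00] → during → counts.
theta [Tue 12:00, Fri 00:00] → overlaps → counts.
zeta [Mon 19:00, Tue 05:00] → before → no.
Total: 6.

6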